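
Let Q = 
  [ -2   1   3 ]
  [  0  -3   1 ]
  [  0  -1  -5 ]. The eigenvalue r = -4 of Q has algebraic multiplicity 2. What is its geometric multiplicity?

Q + 4I = [[2, 1, 3], [0, 1, 1], [0, -1, -1]].
This matrix has rank 2, so its null space has dimension 3 − 2 = 1.

1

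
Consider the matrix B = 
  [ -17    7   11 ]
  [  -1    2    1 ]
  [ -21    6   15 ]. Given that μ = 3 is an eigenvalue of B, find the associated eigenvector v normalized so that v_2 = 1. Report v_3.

3

B − 3I = [[-20, 7, 11], [-1, -1, 1], [-21, 6, 12]].
Solving (B − 3I)v = 0 gives the eigenspace spanned by (2, 1, 3).
With v_2 = 1, v = (2, 1, 3), so v_3 = 3.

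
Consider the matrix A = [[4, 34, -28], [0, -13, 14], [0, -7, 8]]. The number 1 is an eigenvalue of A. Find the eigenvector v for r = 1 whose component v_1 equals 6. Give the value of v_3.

A − 1I = [[3, 34, -28], [0, -14, 14], [0, -7, 7]].
Solving (A − 1I)v = 0 gives the eigenspace spanned by (6, -3, -3).
With v_1 = 6, v = (6, -3, -3), so v_3 = -3.

-3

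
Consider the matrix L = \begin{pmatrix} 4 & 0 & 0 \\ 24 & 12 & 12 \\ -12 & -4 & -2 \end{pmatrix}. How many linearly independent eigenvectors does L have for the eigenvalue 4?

L − 4I = [[0, 0, 0], [24, 8, 12], [-12, -4, -6]].
This matrix has rank 1, so its null space has dimension 3 − 1 = 2.

2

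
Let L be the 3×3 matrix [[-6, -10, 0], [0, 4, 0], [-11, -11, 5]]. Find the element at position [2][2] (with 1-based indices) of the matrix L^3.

64

Characteristic polynomial: t^3 - 3t^2 - 34t + 120 = (t - 5)(t - 4)(t + 6), so the eigenvalues are -6, 4, 5.
t=-6: eigenvector (1, 0, 1).
t=5: eigenvector (0, 0, 1).
t=4: eigenvector (-1, 1, 0).
P = [[1, 0, -1], [0, 0, 1], [1, 1, 0]], D = diag(-6, 5, 4), P⁻¹ = [[1, 1, 0], [-1, -1, 1], [0, 1, 0]].
L³ = P·diag(-216, 125, 64)·P⁻¹ = [[-216, -280, 0], [0, 64, 0], [-341, -341, 125]].
The requested entry is 64.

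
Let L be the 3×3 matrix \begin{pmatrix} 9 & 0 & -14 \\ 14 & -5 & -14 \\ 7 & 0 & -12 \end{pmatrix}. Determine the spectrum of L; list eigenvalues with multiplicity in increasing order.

Characteristic polynomial: p(s) = s^3 + 8s^2 + 5s - 50 = (s - 2)(s + 5)^2.
Roots (with multiplicity): -5, -5, 2.

-5, -5, 2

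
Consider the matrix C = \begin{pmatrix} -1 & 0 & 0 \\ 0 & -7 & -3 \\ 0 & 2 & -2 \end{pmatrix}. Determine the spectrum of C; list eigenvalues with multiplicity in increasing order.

-5, -4, -1

Characteristic polynomial: p(r) = r^3 + 10r^2 + 29r + 20 = (r + 1)(r + 4)(r + 5).
Roots (with multiplicity): -5, -4, -1.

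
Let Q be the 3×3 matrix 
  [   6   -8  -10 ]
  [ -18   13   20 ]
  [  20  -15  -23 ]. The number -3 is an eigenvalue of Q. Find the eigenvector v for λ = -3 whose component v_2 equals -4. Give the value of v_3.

Q + 3I = [[9, -8, -10], [-18, 16, 20], [20, -15, -20]].
Solving (Q + 3I)v = 0 gives the eigenspace spanned by (2, -4, 5).
With v_2 = -4, v = (2, -4, 5), so v_3 = 5.

5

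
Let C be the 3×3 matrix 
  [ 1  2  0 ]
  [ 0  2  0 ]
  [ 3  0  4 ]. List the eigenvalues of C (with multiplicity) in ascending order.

1, 2, 4

Characteristic polynomial: p(s) = s^3 - 7s^2 + 14s - 8 = (s - 4)(s - 2)(s - 1).
Roots (with multiplicity): 1, 2, 4.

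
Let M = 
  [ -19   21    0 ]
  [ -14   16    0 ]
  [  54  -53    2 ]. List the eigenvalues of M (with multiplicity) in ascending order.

Characteristic polynomial: p(r) = r^3 + r^2 - 16r + 20 = (r - 2)^2(r + 5).
Roots (with multiplicity): -5, 2, 2.

-5, 2, 2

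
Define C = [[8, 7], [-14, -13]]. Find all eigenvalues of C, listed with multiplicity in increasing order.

Characteristic polynomial: p(λ) = λ^2 + 5λ - 6 = (λ - 1)(λ + 6).
Roots (with multiplicity): -6, 1.

-6, 1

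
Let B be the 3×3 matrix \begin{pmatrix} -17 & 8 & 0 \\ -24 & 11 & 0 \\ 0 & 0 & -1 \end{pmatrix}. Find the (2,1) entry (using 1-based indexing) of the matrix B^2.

144

Characteristic polynomial: μ^3 + 7μ^2 + 11μ + 5 = (μ + 1)^2(μ + 5), so the eigenvalues are -5, -1, -1.
μ=-1: eigenvector (1, 2, 0).
μ=-5: eigenvector (-2, -3, 0).
μ=-1: eigenvector (0, 0, 1).
P = [[1, -2, 0], [2, -3, 0], [0, 0, 1]], D = diag(-1, -5, -1), P⁻¹ = [[-3, 2, 0], [-2, 1, 0], [0, 0, 1]].
B² = P·diag(1, 25, 1)·P⁻¹ = [[97, -48, 0], [144, -71, 0], [0, 0, 1]].
The requested entry is 144.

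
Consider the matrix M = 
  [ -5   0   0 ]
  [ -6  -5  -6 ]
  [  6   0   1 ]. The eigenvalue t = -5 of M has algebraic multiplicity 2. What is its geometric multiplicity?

M + 5I = [[0, 0, 0], [-6, 0, -6], [6, 0, 6]].
This matrix has rank 1, so its null space has dimension 3 − 1 = 2.

2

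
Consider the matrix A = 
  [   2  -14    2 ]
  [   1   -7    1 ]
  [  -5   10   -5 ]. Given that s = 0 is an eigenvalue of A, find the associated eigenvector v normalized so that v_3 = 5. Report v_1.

-5

A = [[2, -14, 2], [1, -7, 1], [-5, 10, -5]].
Solving (A)v = 0 gives the eigenspace spanned by (-5, 0, 5).
With v_3 = 5, v = (-5, 0, 5), so v_1 = -5.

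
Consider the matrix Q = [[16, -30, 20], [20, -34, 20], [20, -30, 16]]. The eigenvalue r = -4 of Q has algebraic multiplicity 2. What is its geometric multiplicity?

Q + 4I = [[20, -30, 20], [20, -30, 20], [20, -30, 20]].
This matrix has rank 1, so its null space has dimension 3 − 1 = 2.

2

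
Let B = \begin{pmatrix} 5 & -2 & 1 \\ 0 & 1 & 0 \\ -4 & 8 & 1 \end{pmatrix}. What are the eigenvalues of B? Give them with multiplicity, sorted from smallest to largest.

1, 3, 3

Characteristic polynomial: p(r) = r^3 - 7r^2 + 15r - 9 = (r - 3)^2(r - 1).
Roots (with multiplicity): 1, 3, 3.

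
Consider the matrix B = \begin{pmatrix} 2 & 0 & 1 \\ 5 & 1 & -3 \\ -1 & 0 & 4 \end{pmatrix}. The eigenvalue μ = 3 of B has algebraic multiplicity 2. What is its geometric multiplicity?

B − 3I = [[-1, 0, 1], [5, -2, -3], [-1, 0, 1]].
This matrix has rank 2, so its null space has dimension 3 − 2 = 1.

1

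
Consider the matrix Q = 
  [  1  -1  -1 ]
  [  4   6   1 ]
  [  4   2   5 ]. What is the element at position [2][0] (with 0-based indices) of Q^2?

Characteristic polynomial: λ^3 - 12λ^2 + 47λ - 60 = (λ - 5)(λ - 4)(λ - 3), so the eigenvalues are 3, 4, 5.
λ=4: eigenvector (1, -1, -2).
λ=5: eigenvector (1, -2, -2).
λ=3: eigenvector (1, -1, -1).
P = [[1, 1, 1], [-1, -2, -1], [-2, -2, -1]], D = diag(4, 5, 3), P⁻¹ = [[0, 1, -1], [-1, -1, 0], [2, 0, 1]].
Q² = P·diag(16, 25, 9)·P⁻¹ = [[-7, -9, -7], [32, 34, 7], [32, 18, 23]].
The requested entry is 32.

32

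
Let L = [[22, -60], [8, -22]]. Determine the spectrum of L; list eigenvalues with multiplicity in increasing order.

-2, 2

Characteristic polynomial: p(μ) = μ^2 - 4 = (μ - 2)(μ + 2).
Roots (with multiplicity): -2, 2.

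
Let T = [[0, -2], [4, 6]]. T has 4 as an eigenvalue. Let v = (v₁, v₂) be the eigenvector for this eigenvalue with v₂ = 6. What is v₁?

T − 4I = [[-4, -2], [4, 2]].
Solving (T − 4I)v = 0 gives the eigenspace spanned by (-3, 6).
With v₂ = 6, v = (-3, 6), so v₁ = -3.

-3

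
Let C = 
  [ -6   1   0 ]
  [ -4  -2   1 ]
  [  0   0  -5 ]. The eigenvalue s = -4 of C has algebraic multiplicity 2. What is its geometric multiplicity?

C + 4I = [[-2, 1, 0], [-4, 2, 1], [0, 0, -1]].
This matrix has rank 2, so its null space has dimension 3 − 2 = 1.

1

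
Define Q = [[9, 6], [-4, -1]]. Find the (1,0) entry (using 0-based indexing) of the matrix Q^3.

-196

Characteristic polynomial: s^2 - 8s + 15 = (s - 5)(s - 3), so the eigenvalues are 3, 5.
s=5: eigenvector (-3, 2).
s=3: eigenvector (-1, 1).
P = [[-3, -1], [2, 1]], D = diag(5, 3), P⁻¹ = [[-1, -1], [2, 3]].
Q³ = P·diag(125, 27)·P⁻¹ = [[321, 294], [-196, -169]].
The requested entry is -196.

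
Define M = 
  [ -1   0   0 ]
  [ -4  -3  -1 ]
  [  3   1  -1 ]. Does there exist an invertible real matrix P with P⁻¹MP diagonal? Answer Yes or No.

No

Characteristic polynomial: p(μ) = μ^3 + 5μ^2 + 8μ + 4 = (μ + 1)(μ + 2)^2.
μ = -2 has algebraic multiplicity 2; rank(M + 2I) = 2, so geometric multiplicity = 1.
Geometric multiplicity < algebraic multiplicity, so M is not diagonalizable.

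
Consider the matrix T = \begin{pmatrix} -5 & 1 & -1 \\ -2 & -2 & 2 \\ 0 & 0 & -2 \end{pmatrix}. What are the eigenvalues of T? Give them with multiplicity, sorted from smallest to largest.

-4, -3, -2

Characteristic polynomial: p(r) = r^3 + 9r^2 + 26r + 24 = (r + 2)(r + 3)(r + 4).
Roots (with multiplicity): -4, -3, -2.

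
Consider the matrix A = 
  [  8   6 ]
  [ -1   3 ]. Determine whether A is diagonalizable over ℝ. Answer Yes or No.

Characteristic polynomial: p(t) = t^2 - 11t + 30 = (t - 6)(t - 5).
All 2 eigenvalues are distinct, so A is diagonalizable.

Yes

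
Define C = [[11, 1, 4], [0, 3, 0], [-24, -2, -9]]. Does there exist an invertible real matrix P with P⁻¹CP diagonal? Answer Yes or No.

Characteristic polynomial: p(λ) = λ^3 - 5λ^2 + 3λ + 9 = (λ - 3)^2(λ + 1).
λ = 3 has algebraic multiplicity 2; rank(C − 3I) = 2, so geometric multiplicity = 1.
Geometric multiplicity < algebraic multiplicity, so C is not diagonalizable.

No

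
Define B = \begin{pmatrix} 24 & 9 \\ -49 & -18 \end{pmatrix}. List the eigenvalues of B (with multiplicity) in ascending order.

3, 3

Characteristic polynomial: p(λ) = λ^2 - 6λ + 9 = (λ - 3)^2.
Roots (with multiplicity): 3, 3.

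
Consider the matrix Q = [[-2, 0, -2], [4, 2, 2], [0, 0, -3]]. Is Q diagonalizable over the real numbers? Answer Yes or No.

Characteristic polynomial: p(μ) = μ^3 + 3μ^2 - 4μ - 12 = (μ - 2)(μ + 2)(μ + 3).
All 3 eigenvalues are distinct, so Q is diagonalizable.

Yes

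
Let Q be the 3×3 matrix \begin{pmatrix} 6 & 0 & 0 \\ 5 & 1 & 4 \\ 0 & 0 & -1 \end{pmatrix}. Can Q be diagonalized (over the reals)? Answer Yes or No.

Yes

Characteristic polynomial: p(s) = s^3 - 6s^2 - s + 6 = (s - 6)(s - 1)(s + 1).
All 3 eigenvalues are distinct, so Q is diagonalizable.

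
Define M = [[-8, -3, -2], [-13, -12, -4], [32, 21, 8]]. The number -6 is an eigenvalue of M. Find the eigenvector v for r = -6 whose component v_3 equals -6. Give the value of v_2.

M + 6I = [[-2, -3, -2], [-13, -6, -4], [32, 21, 14]].
Solving (M + 6I)v = 0 gives the eigenspace spanned by (0, 4, -6).
With v_3 = -6, v = (0, 4, -6), so v_2 = 4.

4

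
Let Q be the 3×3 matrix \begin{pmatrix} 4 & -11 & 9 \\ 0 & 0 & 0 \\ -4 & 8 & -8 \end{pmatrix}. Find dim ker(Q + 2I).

1

Q + 2I = [[6, -11, 9], [0, 2, 0], [-4, 8, -6]].
This matrix has rank 2, so its null space has dimension 3 − 2 = 1.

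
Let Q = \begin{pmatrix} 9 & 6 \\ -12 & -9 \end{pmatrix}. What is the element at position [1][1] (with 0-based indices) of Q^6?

729

Characteristic polynomial: μ^2 - 9 = (μ - 3)(μ + 3), so the eigenvalues are -3, 3.
μ=3: eigenvector (-1, 1).
μ=-3: eigenvector (-1, 2).
P = [[-1, -1], [1, 2]], D = diag(3, -3), P⁻¹ = [[-2, -1], [1, 1]].
Q⁶ = P·diag(729, 729)·P⁻¹ = [[729, 0], [0, 729]].
The requested entry is 729.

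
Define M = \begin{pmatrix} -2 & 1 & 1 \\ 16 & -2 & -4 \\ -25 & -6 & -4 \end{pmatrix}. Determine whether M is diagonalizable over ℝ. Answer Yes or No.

Characteristic polynomial: p(μ) = μ^3 + 8μ^2 + 5μ - 50 = (μ - 2)(μ + 5)^2.
μ = -5 has algebraic multiplicity 2; rank(M + 5I) = 2, so geometric multiplicity = 1.
Geometric multiplicity < algebraic multiplicity, so M is not diagonalizable.

No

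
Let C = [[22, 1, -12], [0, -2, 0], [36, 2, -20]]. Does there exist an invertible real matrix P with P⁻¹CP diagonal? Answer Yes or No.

No

Characteristic polynomial: p(r) = r^3 - 12r - 16 = (r - 4)(r + 2)^2.
r = -2 has algebraic multiplicity 2; rank(C + 2I) = 2, so geometric multiplicity = 1.
Geometric multiplicity < algebraic multiplicity, so C is not diagonalizable.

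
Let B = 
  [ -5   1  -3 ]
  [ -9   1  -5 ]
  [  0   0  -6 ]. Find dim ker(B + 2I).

1

B + 2I = [[-3, 1, -3], [-9, 3, -5], [0, 0, -4]].
This matrix has rank 2, so its null space has dimension 3 − 2 = 1.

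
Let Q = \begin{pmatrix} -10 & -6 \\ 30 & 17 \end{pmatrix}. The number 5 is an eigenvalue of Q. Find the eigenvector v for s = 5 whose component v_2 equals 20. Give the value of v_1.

Q − 5I = [[-15, -6], [30, 12]].
Solving (Q − 5I)v = 0 gives the eigenspace spanned by (-8, 20).
With v_2 = 20, v = (-8, 20), so v_1 = -8.

-8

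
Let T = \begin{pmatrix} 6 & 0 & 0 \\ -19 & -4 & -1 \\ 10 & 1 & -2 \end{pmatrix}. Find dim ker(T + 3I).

T + 3I = [[9, 0, 0], [-19, -1, -1], [10, 1, 1]].
This matrix has rank 2, so its null space has dimension 3 − 2 = 1.

1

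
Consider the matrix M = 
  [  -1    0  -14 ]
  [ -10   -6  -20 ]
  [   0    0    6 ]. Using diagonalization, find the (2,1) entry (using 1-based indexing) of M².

70

Characteristic polynomial: t^3 + t^2 - 36t - 36 = (t - 6)(t + 1)(t + 6), so the eigenvalues are -6, -1, 6.
t=6: eigenvector (-2, 0, 1).
t=-6: eigenvector (0, 1, 0).
t=-1: eigenvector (1, -2, 0).
P = [[-2, 0, 1], [0, 1, -2], [1, 0, 0]], D = diag(6, -6, -1), P⁻¹ = [[0, 0, 1], [2, 1, 4], [1, 0, 2]].
M² = P·diag(36, 36, 1)·P⁻¹ = [[1, 0, -70], [70, 36, 140], [0, 0, 36]].
The requested entry is 70.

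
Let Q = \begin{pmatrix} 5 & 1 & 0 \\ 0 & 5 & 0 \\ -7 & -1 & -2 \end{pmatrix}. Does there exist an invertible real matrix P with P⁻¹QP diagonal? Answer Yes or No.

Characteristic polynomial: p(t) = t^3 - 8t^2 + 5t + 50 = (t - 5)^2(t + 2).
t = 5 has algebraic multiplicity 2; rank(Q − 5I) = 2, so geometric multiplicity = 1.
Geometric multiplicity < algebraic multiplicity, so Q is not diagonalizable.

No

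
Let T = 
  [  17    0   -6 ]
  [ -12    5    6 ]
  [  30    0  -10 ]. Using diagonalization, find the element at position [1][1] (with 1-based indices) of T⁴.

3061

Characteristic polynomial: λ^3 - 12λ^2 + 45λ - 50 = (λ - 5)^2(λ - 2), so the eigenvalues are 2, 5, 5.
λ=5: eigenvector (1, -1, 2).
λ=5: eigenvector (0, 1, 0).
λ=2: eigenvector (2, -2, 5).
P = [[1, 0, 2], [-1, 1, -2], [2, 0, 5]], D = diag(5, 5, 2), P⁻¹ = [[5, 0, -2], [1, 1, 0], [-2, 0, 1]].
T⁴ = P·diag(625, 625, 16)·P⁻¹ = [[3061, 0, -1218], [-2436, 625, 1218], [6090, 0, -2420]].
The requested entry is 3061.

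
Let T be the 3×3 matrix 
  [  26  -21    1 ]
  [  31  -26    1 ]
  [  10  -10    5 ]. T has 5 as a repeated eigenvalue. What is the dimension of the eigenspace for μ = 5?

1

T − 5I = [[21, -21, 1], [31, -31, 1], [10, -10, 0]].
This matrix has rank 2, so its null space has dimension 3 − 2 = 1.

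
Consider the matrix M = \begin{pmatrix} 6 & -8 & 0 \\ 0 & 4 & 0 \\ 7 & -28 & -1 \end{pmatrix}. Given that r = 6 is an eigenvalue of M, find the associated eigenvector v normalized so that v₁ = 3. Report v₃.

3

M − 6I = [[0, -8, 0], [0, -2, 0], [7, -28, -7]].
Solving (M − 6I)v = 0 gives the eigenspace spanned by (3, 0, 3).
With v₁ = 3, v = (3, 0, 3), so v₃ = 3.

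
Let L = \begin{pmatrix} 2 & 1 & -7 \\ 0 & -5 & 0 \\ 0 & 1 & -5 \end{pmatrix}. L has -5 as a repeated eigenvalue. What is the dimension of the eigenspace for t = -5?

L + 5I = [[7, 1, -7], [0, 0, 0], [0, 1, 0]].
This matrix has rank 2, so its null space has dimension 3 − 2 = 1.

1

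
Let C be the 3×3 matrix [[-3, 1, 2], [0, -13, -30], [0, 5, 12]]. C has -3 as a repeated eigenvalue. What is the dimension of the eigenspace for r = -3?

1

C + 3I = [[0, 1, 2], [0, -10, -30], [0, 5, 15]].
This matrix has rank 2, so its null space has dimension 3 − 2 = 1.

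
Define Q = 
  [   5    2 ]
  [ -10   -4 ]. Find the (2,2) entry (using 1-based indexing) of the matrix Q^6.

Characteristic polynomial: λ^2 - λ = λ(λ - 1), so the eigenvalues are 0, 1.
λ=0: eigenvector (2, -5).
λ=1: eigenvector (1, -2).
P = [[2, 1], [-5, -2]], D = diag(0, 1), P⁻¹ = [[-2, -1], [5, 2]].
Q⁶ = P·diag(0, 1)·P⁻¹ = [[5, 2], [-10, -4]].
The requested entry is -4.

-4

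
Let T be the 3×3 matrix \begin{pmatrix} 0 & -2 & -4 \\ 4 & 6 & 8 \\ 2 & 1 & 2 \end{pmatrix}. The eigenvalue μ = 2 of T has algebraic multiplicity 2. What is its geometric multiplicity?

T − 2I = [[-2, -2, -4], [4, 4, 8], [2, 1, 0]].
This matrix has rank 2, so its null space has dimension 3 − 2 = 1.

1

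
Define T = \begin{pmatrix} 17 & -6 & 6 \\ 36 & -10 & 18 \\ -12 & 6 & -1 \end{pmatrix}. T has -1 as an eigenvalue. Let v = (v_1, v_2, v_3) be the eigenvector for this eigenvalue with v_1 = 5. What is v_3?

-5

T + 1I = [[18, -6, 6], [36, -9, 18], [-12, 6, 0]].
Solving (T + 1I)v = 0 gives the eigenspace spanned by (5, 10, -5).
With v_1 = 5, v = (5, 10, -5), so v_3 = -5.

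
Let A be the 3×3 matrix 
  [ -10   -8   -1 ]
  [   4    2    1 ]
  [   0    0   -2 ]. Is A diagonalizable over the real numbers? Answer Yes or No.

No

Characteristic polynomial: p(s) = s^3 + 10s^2 + 28s + 24 = (s + 2)^2(s + 6).
s = -2 has algebraic multiplicity 2; rank(A + 2I) = 2, so geometric multiplicity = 1.
Geometric multiplicity < algebraic multiplicity, so A is not diagonalizable.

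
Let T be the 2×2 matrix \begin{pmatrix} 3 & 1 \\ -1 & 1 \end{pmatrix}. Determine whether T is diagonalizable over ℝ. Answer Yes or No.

No

Characteristic polynomial: p(μ) = μ^2 - 4μ + 4 = (μ - 2)^2.
μ = 2 has algebraic multiplicity 2; rank(T − 2I) = 1, so geometric multiplicity = 1.
Geometric multiplicity < algebraic multiplicity, so T is not diagonalizable.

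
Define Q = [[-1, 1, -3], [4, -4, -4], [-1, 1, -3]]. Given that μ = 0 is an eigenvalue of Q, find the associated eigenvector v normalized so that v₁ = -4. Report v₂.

-4

Q = [[-1, 1, -3], [4, -4, -4], [-1, 1, -3]].
Solving (Q)v = 0 gives the eigenspace spanned by (-4, -4, 0).
With v₁ = -4, v = (-4, -4, 0), so v₂ = -4.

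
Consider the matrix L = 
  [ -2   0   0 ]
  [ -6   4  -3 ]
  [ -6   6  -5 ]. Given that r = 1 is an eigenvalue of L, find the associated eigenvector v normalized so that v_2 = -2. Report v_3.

L − 1I = [[-3, 0, 0], [-6, 3, -3], [-6, 6, -6]].
Solving (L − 1I)v = 0 gives the eigenspace spanned by (0, -2, -2).
With v_2 = -2, v = (0, -2, -2), so v_3 = -2.

-2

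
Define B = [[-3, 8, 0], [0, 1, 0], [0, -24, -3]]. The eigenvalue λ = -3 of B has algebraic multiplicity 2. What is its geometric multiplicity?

B + 3I = [[0, 8, 0], [0, 4, 0], [0, -24, 0]].
This matrix has rank 1, so its null space has dimension 3 − 1 = 2.

2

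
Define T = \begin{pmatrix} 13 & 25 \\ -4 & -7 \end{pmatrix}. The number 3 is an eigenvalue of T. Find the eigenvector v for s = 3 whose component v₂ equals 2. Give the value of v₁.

-5

T − 3I = [[10, 25], [-4, -10]].
Solving (T − 3I)v = 0 gives the eigenspace spanned by (-5, 2).
With v₂ = 2, v = (-5, 2), so v₁ = -5.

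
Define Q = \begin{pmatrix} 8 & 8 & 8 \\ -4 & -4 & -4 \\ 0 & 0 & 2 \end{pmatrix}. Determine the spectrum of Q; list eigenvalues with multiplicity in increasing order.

0, 2, 4

Characteristic polynomial: p(s) = s^3 - 6s^2 + 8s = s(s - 4)(s - 2).
Roots (with multiplicity): 0, 2, 4.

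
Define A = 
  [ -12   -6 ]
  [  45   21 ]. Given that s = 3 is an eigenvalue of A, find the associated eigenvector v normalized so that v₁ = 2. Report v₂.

-5

A − 3I = [[-15, -6], [45, 18]].
Solving (A − 3I)v = 0 gives the eigenspace spanned by (2, -5).
With v₁ = 2, v = (2, -5), so v₂ = -5.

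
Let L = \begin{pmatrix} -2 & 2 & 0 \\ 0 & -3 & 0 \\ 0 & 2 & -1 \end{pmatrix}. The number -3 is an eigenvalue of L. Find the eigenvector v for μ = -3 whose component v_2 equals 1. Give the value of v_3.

L + 3I = [[1, 2, 0], [0, 0, 0], [0, 2, 2]].
Solving (L + 3I)v = 0 gives the eigenspace spanned by (-2, 1, -1).
With v_2 = 1, v = (-2, 1, -1), so v_3 = -1.

-1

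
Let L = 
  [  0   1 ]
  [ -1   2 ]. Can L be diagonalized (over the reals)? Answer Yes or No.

Characteristic polynomial: p(λ) = λ^2 - 2λ + 1 = (λ - 1)^2.
λ = 1 has algebraic multiplicity 2; rank(L − 1I) = 1, so geometric multiplicity = 1.
Geometric multiplicity < algebraic multiplicity, so L is not diagonalizable.

No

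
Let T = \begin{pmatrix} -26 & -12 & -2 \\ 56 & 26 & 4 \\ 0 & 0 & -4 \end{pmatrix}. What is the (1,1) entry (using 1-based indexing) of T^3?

Characteristic polynomial: μ^3 + 4μ^2 - 4μ - 16 = (μ - 2)(μ + 2)(μ + 4), so the eigenvalues are -4, -2, 2.
μ=2: eigenvector (-3, 7, 0).
μ=-2: eigenvector (1, -2, 0).
μ=-4: eigenvector (1, -2, 1).
P = [[-3, 1, 1], [7, -2, -2], [0, 0, 1]], D = diag(2, -2, -4), P⁻¹ = [[2, 1, 0], [7, 3, -1], [0, 0, 1]].
T³ = P·diag(8, -8, -64)·P⁻¹ = [[-104, -48, -56], [224, 104, 112], [0, 0, -64]].
The requested entry is -104.

-104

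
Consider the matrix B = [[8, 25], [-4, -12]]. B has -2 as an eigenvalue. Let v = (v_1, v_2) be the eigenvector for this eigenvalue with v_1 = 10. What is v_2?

-4

B + 2I = [[10, 25], [-4, -10]].
Solving (B + 2I)v = 0 gives the eigenspace spanned by (10, -4).
With v_1 = 10, v = (10, -4), so v_2 = -4.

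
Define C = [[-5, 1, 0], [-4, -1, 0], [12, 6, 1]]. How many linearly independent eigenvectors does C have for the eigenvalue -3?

1

C + 3I = [[-2, 1, 0], [-4, 2, 0], [12, 6, 4]].
This matrix has rank 2, so its null space has dimension 3 − 2 = 1.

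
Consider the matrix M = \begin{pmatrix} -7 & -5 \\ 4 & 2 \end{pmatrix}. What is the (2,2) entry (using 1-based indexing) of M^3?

Characteristic polynomial: r^2 + 5r + 6 = (r + 2)(r + 3), so the eigenvalues are -3, -2.
r=-2: eigenvector (-1, 1).
r=-3: eigenvector (5, -4).
P = [[-1, 5], [1, -4]], D = diag(-2, -3), P⁻¹ = [[4, 5], [1, 1]].
M³ = P·diag(-8, -27)·P⁻¹ = [[-103, -95], [76, 68]].
The requested entry is 68.

68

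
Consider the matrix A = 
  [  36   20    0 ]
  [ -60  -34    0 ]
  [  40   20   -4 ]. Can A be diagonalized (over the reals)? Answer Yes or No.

Yes

Characteristic polynomial: p(t) = t^3 + 2t^2 - 32t - 96 = (t - 6)(t + 4)^2.
t = -4 has algebraic multiplicity 2; rank(A + 4I) = 1, so geometric multiplicity = 2.
Every eigenvalue has geometric = algebraic multiplicity, so A is diagonalizable.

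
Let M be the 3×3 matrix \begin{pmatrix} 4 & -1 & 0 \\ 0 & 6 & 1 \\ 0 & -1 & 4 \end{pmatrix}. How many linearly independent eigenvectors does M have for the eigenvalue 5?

1

M − 5I = [[-1, -1, 0], [0, 1, 1], [0, -1, -1]].
This matrix has rank 2, so its null space has dimension 3 − 2 = 1.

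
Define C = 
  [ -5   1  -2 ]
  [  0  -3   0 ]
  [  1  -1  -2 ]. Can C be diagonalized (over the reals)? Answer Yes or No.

No

Characteristic polynomial: p(r) = r^3 + 10r^2 + 33r + 36 = (r + 3)^2(r + 4).
r = -3 has algebraic multiplicity 2; rank(C + 3I) = 2, so geometric multiplicity = 1.
Geometric multiplicity < algebraic multiplicity, so C is not diagonalizable.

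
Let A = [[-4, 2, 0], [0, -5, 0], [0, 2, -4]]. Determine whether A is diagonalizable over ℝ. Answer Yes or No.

Yes

Characteristic polynomial: p(s) = s^3 + 13s^2 + 56s + 80 = (s + 4)^2(s + 5).
s = -4 has algebraic multiplicity 2; rank(A + 4I) = 1, so geometric multiplicity = 2.
Every eigenvalue has geometric = algebraic multiplicity, so A is diagonalizable.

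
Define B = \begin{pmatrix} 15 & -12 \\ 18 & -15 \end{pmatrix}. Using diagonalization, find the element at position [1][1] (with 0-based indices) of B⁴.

Characteristic polynomial: t^2 - 9 = (t - 3)(t + 3), so the eigenvalues are -3, 3.
t=-3: eigenvector (2, 3).
t=3: eigenvector (1, 1).
P = [[2, 1], [3, 1]], D = diag(-3, 3), P⁻¹ = [[-1, 1], [3, -2]].
B⁴ = P·diag(81, 81)·P⁻¹ = [[81, 0], [0, 81]].
The requested entry is 81.

81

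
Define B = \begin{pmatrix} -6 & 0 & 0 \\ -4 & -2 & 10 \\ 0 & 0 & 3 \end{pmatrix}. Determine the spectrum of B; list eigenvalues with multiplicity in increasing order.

-6, -2, 3

Characteristic polynomial: p(μ) = μ^3 + 5μ^2 - 12μ - 36 = (μ - 3)(μ + 2)(μ + 6).
Roots (with multiplicity): -6, -2, 3.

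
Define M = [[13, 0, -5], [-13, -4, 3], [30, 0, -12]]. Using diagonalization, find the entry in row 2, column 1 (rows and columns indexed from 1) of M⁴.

-435

Characteristic polynomial: μ^3 + 3μ^2 - 10μ - 24 = (μ - 3)(μ + 2)(μ + 4), so the eigenvalues are -4, -2, 3.
μ=3: eigenvector (-1, 1, -2).
μ=-4: eigenvector (0, 1, 0).
μ=-2: eigenvector (-1, 2, -3).
P = [[-1, 0, -1], [1, 1, 2], [-2, 0, -3]], D = diag(3, -4, -2), P⁻¹ = [[-3, 0, 1], [-1, 1, 1], [2, 0, -1]].
M⁴ = P·diag(81, 256, 16)·P⁻¹ = [[211, 0, -65], [-435, 256, 305], [390, 0, -114]].
The requested entry is -435.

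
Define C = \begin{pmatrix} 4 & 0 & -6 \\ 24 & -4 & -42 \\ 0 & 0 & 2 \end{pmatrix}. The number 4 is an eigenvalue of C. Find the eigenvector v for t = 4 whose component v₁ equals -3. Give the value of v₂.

-9

C − 4I = [[0, 0, -6], [24, -8, -42], [0, 0, -2]].
Solving (C − 4I)v = 0 gives the eigenspace spanned by (-3, -9, 0).
With v₁ = -3, v = (-3, -9, 0), so v₂ = -9.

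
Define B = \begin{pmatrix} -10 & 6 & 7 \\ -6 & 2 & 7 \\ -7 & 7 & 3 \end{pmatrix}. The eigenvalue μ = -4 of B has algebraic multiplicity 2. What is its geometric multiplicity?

B + 4I = [[-6, 6, 7], [-6, 6, 7], [-7, 7, 7]].
This matrix has rank 2, so its null space has dimension 3 − 2 = 1.

1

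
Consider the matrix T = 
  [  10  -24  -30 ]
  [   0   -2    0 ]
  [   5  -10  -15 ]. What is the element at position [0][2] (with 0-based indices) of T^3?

Characteristic polynomial: s^3 + 7s^2 + 10s = s(s + 2)(s + 5), so the eigenvalues are -5, -2, 0.
s=0: eigenvector (3, 0, 1).
s=-2: eigenvector (2, 1, 0).
s=-5: eigenvector (2, 0, 1).
P = [[3, 2, 2], [0, 1, 0], [1, 0, 1]], D = diag(0, -2, -5), P⁻¹ = [[1, -2, -2], [0, 1, 0], [-1, 2, 3]].
T³ = P·diag(0, -8, -125)·P⁻¹ = [[250, -516, -750], [0, -8, 0], [125, -250, -375]].
The requested entry is -750.

-750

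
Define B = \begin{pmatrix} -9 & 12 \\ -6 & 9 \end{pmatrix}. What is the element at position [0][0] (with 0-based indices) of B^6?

Characteristic polynomial: λ^2 - 9 = (λ - 3)(λ + 3), so the eigenvalues are -3, 3.
λ=3: eigenvector (-1, -1).
λ=-3: eigenvector (2, 1).
P = [[-1, 2], [-1, 1]], D = diag(3, -3), P⁻¹ = [[1, -2], [1, -1]].
B⁶ = P·diag(729, 729)·P⁻¹ = [[729, 0], [0, 729]].
The requested entry is 729.

729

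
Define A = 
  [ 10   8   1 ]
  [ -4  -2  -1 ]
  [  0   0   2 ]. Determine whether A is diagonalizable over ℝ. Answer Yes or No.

Characteristic polynomial: p(λ) = λ^3 - 10λ^2 + 28λ - 24 = (λ - 6)(λ - 2)^2.
λ = 2 has algebraic multiplicity 2; rank(A − 2I) = 2, so geometric multiplicity = 1.
Geometric multiplicity < algebraic multiplicity, so A is not diagonalizable.

No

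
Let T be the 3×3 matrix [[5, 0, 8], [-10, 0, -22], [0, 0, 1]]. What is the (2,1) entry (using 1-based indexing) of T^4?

Characteristic polynomial: s^3 - 6s^2 + 5s = s(s - 5)(s - 1), so the eigenvalues are 0, 1, 5.
s=5: eigenvector (1, -2, 0).
s=0: eigenvector (0, 1, 0).
s=1: eigenvector (-2, -2, 1).
P = [[1, 0, -2], [-2, 1, -2], [0, 0, 1]], D = diag(5, 0, 1), P⁻¹ = [[1, 0, 2], [2, 1, 6], [0, 0, 1]].
T⁴ = P·diag(625, 0, 1)·P⁻¹ = [[625, 0, 1248], [-1250, 0, -2502], [0, 0, 1]].
The requested entry is -1250.

-1250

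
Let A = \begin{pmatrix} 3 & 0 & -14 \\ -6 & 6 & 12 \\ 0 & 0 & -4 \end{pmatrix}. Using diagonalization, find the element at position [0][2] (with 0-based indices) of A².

Characteristic polynomial: μ^3 - 5μ^2 - 18μ + 72 = (μ - 6)(μ - 3)(μ + 4), so the eigenvalues are -4, 3, 6.
μ=3: eigenvector (1, 2, 0).
μ=6: eigenvector (0, 1, 0).
μ=-4: eigenvector (2, 0, 1).
P = [[1, 0, 2], [2, 1, 0], [0, 0, 1]], D = diag(3, 6, -4), P⁻¹ = [[1, 0, -2], [-2, 1, 4], [0, 0, 1]].
A² = P·diag(9, 36, 16)·P⁻¹ = [[9, 0, 14], [-54, 36, 108], [0, 0, 16]].
The requested entry is 14.

14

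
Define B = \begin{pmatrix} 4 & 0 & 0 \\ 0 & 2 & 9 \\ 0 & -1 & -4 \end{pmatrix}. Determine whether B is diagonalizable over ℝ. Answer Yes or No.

Characteristic polynomial: p(μ) = μ^3 - 2μ^2 - 7μ - 4 = (μ - 4)(μ + 1)^2.
μ = -1 has algebraic multiplicity 2; rank(B + 1I) = 2, so geometric multiplicity = 1.
Geometric multiplicity < algebraic multiplicity, so B is not diagonalizable.

No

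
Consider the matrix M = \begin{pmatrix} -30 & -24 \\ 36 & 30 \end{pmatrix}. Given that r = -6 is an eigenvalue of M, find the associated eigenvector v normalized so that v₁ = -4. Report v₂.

M + 6I = [[-24, -24], [36, 36]].
Solving (M + 6I)v = 0 gives the eigenspace spanned by (-4, 4).
With v₁ = -4, v = (-4, 4), so v₂ = 4.

4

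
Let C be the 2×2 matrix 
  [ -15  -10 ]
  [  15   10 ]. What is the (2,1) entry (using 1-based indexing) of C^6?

-46875

Characteristic polynomial: μ^2 + 5μ = μ(μ + 5), so the eigenvalues are -5, 0.
μ=-5: eigenvector (1, -1).
μ=0: eigenvector (-2, 3).
P = [[1, -2], [-1, 3]], D = diag(-5, 0), P⁻¹ = [[3, 2], [1, 1]].
C⁶ = P·diag(15625, 0)·P⁻¹ = [[46875, 31250], [-46875, -31250]].
The requested entry is -46875.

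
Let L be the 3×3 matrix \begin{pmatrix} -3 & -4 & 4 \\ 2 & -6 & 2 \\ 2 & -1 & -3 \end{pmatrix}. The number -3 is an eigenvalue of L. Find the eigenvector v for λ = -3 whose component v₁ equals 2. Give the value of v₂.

4

L + 3I = [[0, -4, 4], [2, -3, 2], [2, -1, 0]].
Solving (L + 3I)v = 0 gives the eigenspace spanned by (2, 4, 4).
With v₁ = 2, v = (2, 4, 4), so v₂ = 4.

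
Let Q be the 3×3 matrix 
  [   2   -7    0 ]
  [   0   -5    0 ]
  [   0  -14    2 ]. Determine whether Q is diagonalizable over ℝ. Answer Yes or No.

Yes

Characteristic polynomial: p(s) = s^3 + s^2 - 16s + 20 = (s - 2)^2(s + 5).
s = 2 has algebraic multiplicity 2; rank(Q − 2I) = 1, so geometric multiplicity = 2.
Every eigenvalue has geometric = algebraic multiplicity, so Q is diagonalizable.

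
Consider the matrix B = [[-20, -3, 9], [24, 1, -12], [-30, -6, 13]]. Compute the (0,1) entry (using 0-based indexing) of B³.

-9

Characteristic polynomial: μ^3 + 6μ^2 + 3μ - 10 = (μ - 1)(μ + 2)(μ + 5), so the eigenvalues are -5, -2, 1.
μ=-5: eigenvector (-1, 2, -1).
μ=1: eigenvector (-1, 1, -2).
μ=-2: eigenvector (1, 0, 2).
P = [[-1, -1, 1], [2, 1, 0], [-1, -2, 2]], D = diag(-5, 1, -2), P⁻¹ = [[-2, 0, 1], [4, 1, -2], [3, 1, -1]].
B³ = P·diag(-125, 1, -8)·P⁻¹ = [[-278, -9, 135], [504, 1, -252], [-306, -18, 145]].
The requested entry is -9.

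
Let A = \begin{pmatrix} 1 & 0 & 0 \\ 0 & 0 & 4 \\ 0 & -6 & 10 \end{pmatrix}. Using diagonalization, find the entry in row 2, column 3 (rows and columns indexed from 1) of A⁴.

Characteristic polynomial: μ^3 - 11μ^2 + 34μ - 24 = (μ - 6)(μ - 4)(μ - 1), so the eigenvalues are 1, 4, 6.
μ=4: eigenvector (0, 1, 1).
μ=1: eigenvector (1, 0, 0).
μ=6: eigenvector (0, 2, 3).
P = [[0, 1, 0], [1, 0, 2], [1, 0, 3]], D = diag(4, 1, 6), P⁻¹ = [[0, 3, -2], [1, 0, 0], [0, -1, 1]].
A⁴ = P·diag(256, 1, 1296)·P⁻¹ = [[1, 0, 0], [0, -1824, 2080], [0, -3120, 3376]].
The requested entry is 2080.

2080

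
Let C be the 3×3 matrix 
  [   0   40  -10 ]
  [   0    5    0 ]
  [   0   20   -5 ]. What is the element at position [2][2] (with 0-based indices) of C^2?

25

Characteristic polynomial: μ^3 - 25μ = μ(μ - 5)(μ + 5), so the eigenvalues are -5, 0, 5.
μ=0: eigenvector (1, 0, 0).
μ=5: eigenvector (4, 1, 2).
μ=-5: eigenvector (2, 0, 1).
P = [[1, 4, 2], [0, 1, 0], [0, 2, 1]], D = diag(0, 5, -5), P⁻¹ = [[1, 0, -2], [0, 1, 0], [0, -2, 1]].
C² = P·diag(0, 25, 25)·P⁻¹ = [[0, 0, 50], [0, 25, 0], [0, 0, 25]].
The requested entry is 25.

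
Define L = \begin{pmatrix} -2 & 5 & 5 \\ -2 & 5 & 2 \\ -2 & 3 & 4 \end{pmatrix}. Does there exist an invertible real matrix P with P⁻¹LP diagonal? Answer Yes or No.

No

Characteristic polynomial: p(λ) = λ^3 - 7λ^2 + 16λ - 12 = (λ - 3)(λ - 2)^2.
λ = 2 has algebraic multiplicity 2; rank(L − 2I) = 2, so geometric multiplicity = 1.
Geometric multiplicity < algebraic multiplicity, so L is not diagonalizable.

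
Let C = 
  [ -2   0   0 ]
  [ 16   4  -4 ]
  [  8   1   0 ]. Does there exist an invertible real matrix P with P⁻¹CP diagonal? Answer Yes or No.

Characteristic polynomial: p(t) = t^3 - 2t^2 - 4t + 8 = (t - 2)^2(t + 2).
t = 2 has algebraic multiplicity 2; rank(C − 2I) = 2, so geometric multiplicity = 1.
Geometric multiplicity < algebraic multiplicity, so C is not diagonalizable.

No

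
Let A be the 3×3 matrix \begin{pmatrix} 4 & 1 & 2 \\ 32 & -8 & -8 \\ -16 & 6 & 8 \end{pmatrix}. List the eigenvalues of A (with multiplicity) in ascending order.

Characteristic polynomial: p(r) = r^3 - 4r^2 - 16r + 64 = (r - 4)^2(r + 4).
Roots (with multiplicity): -4, 4, 4.

-4, 4, 4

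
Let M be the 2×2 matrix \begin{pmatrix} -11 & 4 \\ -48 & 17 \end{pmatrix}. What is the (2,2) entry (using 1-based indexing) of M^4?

2497

Characteristic polynomial: r^2 - 6r + 5 = (r - 5)(r - 1), so the eigenvalues are 1, 5.
r=1: eigenvector (1, 3).
r=5: eigenvector (1, 4).
P = [[1, 1], [3, 4]], D = diag(1, 5), P⁻¹ = [[4, -1], [-3, 1]].
M⁴ = P·diag(1, 625)·P⁻¹ = [[-1871, 624], [-7488, 2497]].
The requested entry is 2497.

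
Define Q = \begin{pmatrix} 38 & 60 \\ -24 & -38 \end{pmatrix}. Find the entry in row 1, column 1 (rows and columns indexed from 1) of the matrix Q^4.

Characteristic polynomial: s^2 - 4 = (s - 2)(s + 2), so the eigenvalues are -2, 2.
s=-2: eigenvector (3, -2).
s=2: eigenvector (5, -3).
P = [[3, 5], [-2, -3]], D = diag(-2, 2), P⁻¹ = [[-3, -5], [2, 3]].
Q⁴ = P·diag(16, 16)·P⁻¹ = [[16, 0], [0, 16]].
The requested entry is 16.

16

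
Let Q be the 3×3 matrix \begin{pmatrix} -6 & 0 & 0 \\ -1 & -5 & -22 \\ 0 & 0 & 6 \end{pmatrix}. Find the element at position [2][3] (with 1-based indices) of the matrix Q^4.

-1342

Characteristic polynomial: λ^3 + 5λ^2 - 36λ - 180 = (λ - 6)(λ + 5)(λ + 6), so the eigenvalues are -6, -5, 6.
λ=-6: eigenvector (1, 1, 0).
λ=-5: eigenvector (0, 1, 0).
λ=6: eigenvector (0, -2, 1).
P = [[1, 0, 0], [1, 1, -2], [0, 0, 1]], D = diag(-6, -5, 6), P⁻¹ = [[1, 0, 0], [-1, 1, 2], [0, 0, 1]].
Q⁴ = P·diag(1296, 625, 1296)·P⁻¹ = [[1296, 0, 0], [671, 625, -1342], [0, 0, 1296]].
The requested entry is -1342.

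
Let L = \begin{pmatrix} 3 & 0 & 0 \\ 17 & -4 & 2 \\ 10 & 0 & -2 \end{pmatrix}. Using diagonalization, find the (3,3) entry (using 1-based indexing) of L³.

-8

Characteristic polynomial: λ^3 + 3λ^2 - 10λ - 24 = (λ - 3)(λ + 2)(λ + 4), so the eigenvalues are -4, -2, 3.
λ=3: eigenvector (1, 3, 2).
λ=-2: eigenvector (0, 1, 1).
λ=-4: eigenvector (0, 1, 0).
P = [[1, 0, 0], [3, 1, 1], [2, 1, 0]], D = diag(3, -2, -4), P⁻¹ = [[1, 0, 0], [-2, 0, 1], [-1, 1, -1]].
L³ = P·diag(27, -8, -64)·P⁻¹ = [[27, 0, 0], [161, -64, 56], [70, 0, -8]].
The requested entry is -8.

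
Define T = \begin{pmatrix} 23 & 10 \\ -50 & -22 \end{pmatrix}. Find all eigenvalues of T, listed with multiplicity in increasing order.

-2, 3

Characteristic polynomial: p(λ) = λ^2 - λ - 6 = (λ - 3)(λ + 2).
Roots (with multiplicity): -2, 3.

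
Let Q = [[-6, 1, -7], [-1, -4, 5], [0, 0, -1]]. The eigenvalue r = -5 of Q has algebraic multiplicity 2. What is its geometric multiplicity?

1

Q + 5I = [[-1, 1, -7], [-1, 1, 5], [0, 0, 4]].
This matrix has rank 2, so its null space has dimension 3 − 2 = 1.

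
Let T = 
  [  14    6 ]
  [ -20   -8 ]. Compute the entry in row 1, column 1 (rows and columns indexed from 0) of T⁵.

Characteristic polynomial: s^2 - 6s + 8 = (s - 4)(s - 2), so the eigenvalues are 2, 4.
s=2: eigenvector (1, -2).
s=4: eigenvector (3, -5).
P = [[1, 3], [-2, -5]], D = diag(2, 4), P⁻¹ = [[-5, -3], [2, 1]].
T⁵ = P·diag(32, 1024)·P⁻¹ = [[5984, 2976], [-9920, -4928]].
The requested entry is -4928.

-4928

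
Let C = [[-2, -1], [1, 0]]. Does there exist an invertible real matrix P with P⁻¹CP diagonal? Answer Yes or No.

Characteristic polynomial: p(μ) = μ^2 + 2μ + 1 = (μ + 1)^2.
μ = -1 has algebraic multiplicity 2; rank(C + 1I) = 1, so geometric multiplicity = 1.
Geometric multiplicity < algebraic multiplicity, so C is not diagonalizable.

No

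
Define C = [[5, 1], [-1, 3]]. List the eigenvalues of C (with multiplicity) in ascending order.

4, 4

Characteristic polynomial: p(r) = r^2 - 8r + 16 = (r - 4)^2.
Roots (with multiplicity): 4, 4.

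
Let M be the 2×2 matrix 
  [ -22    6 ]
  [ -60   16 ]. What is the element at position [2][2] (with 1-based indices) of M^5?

8896

Characteristic polynomial: s^2 + 6s + 8 = (s + 2)(s + 4), so the eigenvalues are -4, -2.
s=-4: eigenvector (1, 3).
s=-2: eigenvector (3, 10).
P = [[1, 3], [3, 10]], D = diag(-4, -2), P⁻¹ = [[10, -3], [-3, 1]].
M⁵ = P·diag(-1024, -32)·P⁻¹ = [[-9952, 2976], [-29760, 8896]].
The requested entry is 8896.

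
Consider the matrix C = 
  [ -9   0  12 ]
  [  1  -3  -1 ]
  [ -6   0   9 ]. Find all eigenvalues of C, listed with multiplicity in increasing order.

Characteristic polynomial: p(μ) = μ^3 + 3μ^2 - 9μ - 27 = (μ - 3)(μ + 3)^2.
Roots (with multiplicity): -3, -3, 3.

-3, -3, 3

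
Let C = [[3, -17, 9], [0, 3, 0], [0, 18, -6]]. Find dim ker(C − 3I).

C − 3I = [[0, -17, 9], [0, 0, 0], [0, 18, -9]].
This matrix has rank 2, so its null space has dimension 3 − 2 = 1.

1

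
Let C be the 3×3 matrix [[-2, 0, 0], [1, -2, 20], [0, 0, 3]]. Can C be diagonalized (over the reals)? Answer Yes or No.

No

Characteristic polynomial: p(μ) = μ^3 + μ^2 - 8μ - 12 = (μ - 3)(μ + 2)^2.
μ = -2 has algebraic multiplicity 2; rank(C + 2I) = 2, so geometric multiplicity = 1.
Geometric multiplicity < algebraic multiplicity, so C is not diagonalizable.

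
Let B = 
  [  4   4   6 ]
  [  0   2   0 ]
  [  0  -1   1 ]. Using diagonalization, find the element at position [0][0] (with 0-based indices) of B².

16

Characteristic polynomial: t^3 - 7t^2 + 14t - 8 = (t - 4)(t - 2)(t - 1), so the eigenvalues are 1, 2, 4.
t=4: eigenvector (1, 0, 0).
t=1: eigenvector (-2, 0, 1).
t=2: eigenvector (1, 1, -1).
P = [[1, -2, 1], [0, 0, 1], [0, 1, -1]], D = diag(4, 1, 2), P⁻¹ = [[1, 1, 2], [0, 1, 1], [0, 1, 0]].
B² = P·diag(16, 1, 4)·P⁻¹ = [[16, 18, 30], [0, 4, 0], [0, -3, 1]].
The requested entry is 16.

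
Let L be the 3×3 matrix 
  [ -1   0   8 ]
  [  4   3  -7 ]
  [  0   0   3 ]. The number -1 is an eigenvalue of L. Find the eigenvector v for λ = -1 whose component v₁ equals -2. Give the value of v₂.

L + 1I = [[0, 0, 8], [4, 4, -7], [0, 0, 4]].
Solving (L + 1I)v = 0 gives the eigenspace spanned by (-2, 2, 0).
With v₁ = -2, v = (-2, 2, 0), so v₂ = 2.

2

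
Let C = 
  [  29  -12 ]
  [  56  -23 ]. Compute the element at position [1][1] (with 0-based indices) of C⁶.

-93743

Characteristic polynomial: s^2 - 6s + 5 = (s - 5)(s - 1), so the eigenvalues are 1, 5.
s=5: eigenvector (1, 2).
s=1: eigenvector (3, 7).
P = [[1, 3], [2, 7]], D = diag(5, 1), P⁻¹ = [[7, -3], [-2, 1]].
C⁶ = P·diag(15625, 1)·P⁻¹ = [[109369, -46872], [218736, -93743]].
The requested entry is -93743.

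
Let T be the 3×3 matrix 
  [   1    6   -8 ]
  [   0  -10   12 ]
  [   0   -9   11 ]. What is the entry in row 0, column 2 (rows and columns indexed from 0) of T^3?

-56

Characteristic polynomial: r^3 - 2r^2 - r + 2 = (r - 2)(r - 1)(r + 1), so the eigenvalues are -1, 1, 2.
r=2: eigenvector (2, -1, -1).
r=1: eigenvector (1, 0, 0).
r=-1: eigenvector (0, 4, 3).
P = [[2, 1, 0], [-1, 0, 4], [-1, 0, 3]], D = diag(2, 1, -1), P⁻¹ = [[0, 3, -4], [1, -6, 8], [0, 1, -1]].
T³ = P·diag(8, 1, -1)·P⁻¹ = [[1, 42, -56], [0, -28, 36], [0, -27, 35]].
The requested entry is -56.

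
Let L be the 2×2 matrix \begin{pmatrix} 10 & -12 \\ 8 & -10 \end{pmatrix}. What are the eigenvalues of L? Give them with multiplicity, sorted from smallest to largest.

Characteristic polynomial: p(μ) = μ^2 - 4 = (μ - 2)(μ + 2).
Roots (with multiplicity): -2, 2.

-2, 2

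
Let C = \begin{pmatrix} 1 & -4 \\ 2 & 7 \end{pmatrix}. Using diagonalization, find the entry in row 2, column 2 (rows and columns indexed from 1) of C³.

Characteristic polynomial: λ^2 - 8λ + 15 = (λ - 5)(λ - 3), so the eigenvalues are 3, 5.
λ=5: eigenvector (1, -1).
λ=3: eigenvector (2, -1).
P = [[1, 2], [-1, -1]], D = diag(5, 3), P⁻¹ = [[-1, -2], [1, 1]].
C³ = P·diag(125, 27)·P⁻¹ = [[-71, -196], [98, 223]].
The requested entry is 223.

223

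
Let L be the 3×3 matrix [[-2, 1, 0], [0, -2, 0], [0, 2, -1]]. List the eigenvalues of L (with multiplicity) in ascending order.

-2, -2, -1

Characteristic polynomial: p(s) = s^3 + 5s^2 + 8s + 4 = (s + 1)(s + 2)^2.
Roots (with multiplicity): -2, -2, -1.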